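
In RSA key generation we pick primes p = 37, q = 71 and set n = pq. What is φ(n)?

2520

φ(pq) = (p−1)(q−1) = 36 · 70 = 2520.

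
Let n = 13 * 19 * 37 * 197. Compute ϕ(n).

1524096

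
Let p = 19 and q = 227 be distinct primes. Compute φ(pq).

4068

φ(n) = (p − 1)(q − 1) = (19−1)(227−1) = 18·226 = 4068.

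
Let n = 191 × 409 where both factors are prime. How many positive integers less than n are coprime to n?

φ(n) = (p − 1)(q − 1) = (191−1)(409−1) = 190·408 = 77520.

77520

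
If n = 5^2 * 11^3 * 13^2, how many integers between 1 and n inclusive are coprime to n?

3775200

φ(5623475) = 5623475 · (1 − 1/5) · (1 − 1/11) · (1 − 1/13)
       = 5623475 · 480/715 = 3775200.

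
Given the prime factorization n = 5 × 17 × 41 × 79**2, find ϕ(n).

15774720

φ(5) = 5 − 1 = 4.
φ(17) = 17 − 1 = 16.
φ(41) = 41 − 1 = 40.
φ(79^2) = 79^2 − 79^1 = 6241 − 79 = 6162.
φ(21749885) = 4 × 16 × 40 × 6162 = 15774720.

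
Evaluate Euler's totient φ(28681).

First factor: 28681 = 23 × 29 × 43.
φ(23) = 23 − 1 = 22.
φ(29) = 29 − 1 = 28.
φ(43) = 43 − 1 = 42.
φ(28681) = 22 × 28 × 42 = 25872.

25872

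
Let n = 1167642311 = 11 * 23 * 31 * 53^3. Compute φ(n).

964048800

φ(1167642311) = 1167642311 · (1 − 1/11) · (1 − 1/23) · (1 − 1/31) · (1 − 1/53)
       = 1167642311 · 343200/415679 = 964048800.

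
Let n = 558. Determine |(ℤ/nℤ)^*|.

180

Prime factorization: 558 = 2 × 3^2 × 31.
φ(2) = 2 − 1 = 1.
φ(3^2) = 3^2 − 3^1 = 9 − 3 = 6.
φ(31) = 31 − 1 = 30.
Multiply: 1 · 6 · 30 = 180.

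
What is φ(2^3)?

4

φ(2^3) = 2^3 − 2^2 = 8 − 4 = 4.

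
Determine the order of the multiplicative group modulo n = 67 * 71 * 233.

1071840

φ(1108381) = 1108381 · (1 − 1/67) · (1 − 1/71) · (1 − 1/233)
       = 1108381 · 1071840/1108381 = 1071840.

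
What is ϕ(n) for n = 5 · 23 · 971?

φ(111665) = 111665 · (1 − 1/5) · (1 − 1/23) · (1 − 1/971)
       = 111665 · 85360/111665 = 85360.

85360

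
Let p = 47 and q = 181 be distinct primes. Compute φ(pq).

8280

φ(n) = (p − 1)(q − 1) = (47−1)(181−1) = 46·180 = 8280.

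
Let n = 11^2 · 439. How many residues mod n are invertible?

φ(53119) = 53119 · (1 − 1/11) · (1 − 1/439)
       = 53119 · 4380/4829 = 48180.

48180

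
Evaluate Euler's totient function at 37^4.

1823508

φ(1874161) = 1874161 · (1 − 1/37)
       = 1874161 · 36/37 = 1823508.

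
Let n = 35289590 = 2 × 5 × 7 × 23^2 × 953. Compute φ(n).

11561088

φ(35289590) = 35289590 · (1 − 1/2) · (1 − 1/5) · (1 − 1/7) · (1 − 1/23) · (1 − 1/953)
       = 35289590 · 502656/1534330 = 11561088.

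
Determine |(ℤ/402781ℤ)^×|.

338688

Prime factorization: 402781 = 17 * 19 * 29 * 43.
φ(17) = 17 − 1 = 16.
φ(19) = 19 − 1 = 18.
φ(29) = 29 − 1 = 28.
φ(43) = 43 − 1 = 42.
Since φ is multiplicative, φ(402781) = 16 · 18 · 28 · 42 = 338688.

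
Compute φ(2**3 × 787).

3144

φ(2^3) = 2^3 − 2^2 = 8 − 4 = 4.
φ(787) = 787 − 1 = 786.
Multiply: 4 · 786 = 3144.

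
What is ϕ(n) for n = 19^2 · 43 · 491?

7038360

φ(7621793) = 7621793 · (1 − 1/19) · (1 − 1/43) · (1 − 1/491)
       = 7621793 · 370440/401147 = 7038360.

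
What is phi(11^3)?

1210

φ(11^3) = 11^3 − 11^2 = 1331 − 121 = 1210.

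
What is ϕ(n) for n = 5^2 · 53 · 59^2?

φ(5^2) = 5^2 − 5^1 = 25 − 5 = 20.
φ(53) = 53 − 1 = 52.
φ(59^2) = 59^1·(59−1) = 59·58 = 3422.
Multiply: 20 · 52 · 3422 = 3558880.

3558880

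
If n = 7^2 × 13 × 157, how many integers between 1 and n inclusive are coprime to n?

φ(7^2) = 7^1·(7−1) = 7·6 = 42.
φ(13) = 13 − 1 = 12.
φ(157) = 157 − 1 = 156.
φ(100009) = 42 × 12 × 156 = 78624.

78624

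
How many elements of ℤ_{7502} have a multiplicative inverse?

3300

Factor 7502: 7502 = 2 · 11**2 · 31.
φ(2) = 2 − 1 = 1.
φ(11^2) = 11^2 − 11^1 = 121 − 11 = 110.
φ(31) = 31 − 1 = 30.
Since φ is multiplicative, φ(7502) = 1 · 110 · 30 = 3300.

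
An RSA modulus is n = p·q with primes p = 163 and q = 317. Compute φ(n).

51192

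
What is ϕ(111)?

72

First factor: 111 = 3 · 37.
φ(3) = 3 − 1 = 2.
φ(37) = 37 − 1 = 36.
Multiply: 2 · 36 = 72.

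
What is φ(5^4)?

500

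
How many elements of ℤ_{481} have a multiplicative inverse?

432

First factor: 481 = 13 * 37.
φ(13) = 13 − 1 = 12.
φ(37) = 37 − 1 = 36.
φ(481) = 12 × 36 = 432.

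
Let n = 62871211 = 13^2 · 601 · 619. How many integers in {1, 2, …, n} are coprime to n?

57844800

φ(13^2) = 13^2 − 13^1 = 169 − 13 = 156.
φ(601) = 601 − 1 = 600.
φ(619) = 619 − 1 = 618.
Multiply: 156 · 600 · 618 = 57844800.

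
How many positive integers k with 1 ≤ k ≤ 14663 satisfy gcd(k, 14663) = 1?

Prime factorization: 14663 = 11 × 31 × 43.
φ(14663) = 14663 · (1 − 1/11) · (1 − 1/31) · (1 − 1/43)
       = 14663 · 12600/14663 = 12600.

12600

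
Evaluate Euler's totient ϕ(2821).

2160

First factor: 2821 = 7 · 13 · 31.
φ(2821) = 2821 · (1 − 1/7) · (1 − 1/13) · (1 − 1/31)
       = 2821 · 2160/2821 = 2160.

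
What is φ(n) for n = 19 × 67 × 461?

φ(586853) = 586853 · (1 − 1/19) · (1 − 1/67) · (1 − 1/461)
       = 586853 · 546480/586853 = 546480.

546480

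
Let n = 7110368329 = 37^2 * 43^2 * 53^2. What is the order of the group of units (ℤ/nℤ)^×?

6629811552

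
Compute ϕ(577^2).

332352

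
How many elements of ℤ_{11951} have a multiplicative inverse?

10368

Prime factorization: 11951 = 17 × 19 × 37.
φ(11951) = 11951 · (1 − 1/17) · (1 − 1/19) · (1 − 1/37)
       = 11951 · 10368/11951 = 10368.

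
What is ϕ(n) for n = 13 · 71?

840

φ(923) = 923 · (1 − 1/13) · (1 − 1/71)
       = 923 · 840/923 = 840.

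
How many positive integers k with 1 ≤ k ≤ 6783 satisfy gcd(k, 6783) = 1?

First factor: 6783 = 3 · 7 · 17 · 19.
φ(3) = 3 − 1 = 2.
φ(7) = 7 − 1 = 6.
φ(17) = 17 − 1 = 16.
φ(19) = 19 − 1 = 18.
Multiply: 2 · 6 · 16 · 18 = 3456.

3456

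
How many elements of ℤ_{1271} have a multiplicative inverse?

1200

Prime factorization: 1271 = 31 · 41.
φ(31) = 31 − 1 = 30.
φ(41) = 41 − 1 = 40.
Multiply: 30 · 40 = 1200.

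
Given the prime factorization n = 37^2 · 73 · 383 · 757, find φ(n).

27696307968

φ(28974834347) = 28974834347 · (1 − 1/37) · (1 − 1/73) · (1 − 1/383) · (1 − 1/757)
       = 28974834347 · 748548864/783103631 = 27696307968.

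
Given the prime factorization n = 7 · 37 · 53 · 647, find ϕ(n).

7255872

φ(7) = 7 − 1 = 6.
φ(37) = 37 − 1 = 36.
φ(53) = 53 − 1 = 52.
φ(647) = 647 − 1 = 646.
Since φ is multiplicative, φ(8881369) = 6 · 36 · 52 · 646 = 7255872.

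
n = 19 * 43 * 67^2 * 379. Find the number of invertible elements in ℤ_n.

1263666096

φ(19) = 19 − 1 = 18.
φ(43) = 43 − 1 = 42.
φ(67^2) = 67^1·(67−1) = 67·66 = 4422.
φ(379) = 379 − 1 = 378.
Multiply: 18 · 42 · 4422 · 378 = 1263666096.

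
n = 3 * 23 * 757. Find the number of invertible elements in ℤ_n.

φ(52233) = 52233 · (1 − 1/3) · (1 − 1/23) · (1 − 1/757)
       = 52233 · 33264/52233 = 33264.

33264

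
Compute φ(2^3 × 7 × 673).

16128

φ(2^3) = 2^2·(2−1) = 4·1 = 4.
φ(7) = 7 − 1 = 6.
φ(673) = 673 − 1 = 672.
Since φ is multiplicative, φ(37688) = 4 · 6 · 672 = 16128.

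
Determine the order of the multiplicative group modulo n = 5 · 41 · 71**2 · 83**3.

449206889600

φ(590887544735) = 590887544735 · (1 − 1/5) · (1 − 1/41) · (1 − 1/71) · (1 − 1/83)
       = 590887544735 · 918400/1208065 = 449206889600.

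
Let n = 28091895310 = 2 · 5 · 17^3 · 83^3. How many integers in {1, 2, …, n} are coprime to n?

10448353408

φ(2) = 2 − 1 = 1.
φ(5) = 5 − 1 = 4.
φ(17^3) = 17^2·(17−1) = 289·16 = 4624.
φ(83^3) = 83^2·(83−1) = 6889·82 = 564898.
φ(28091895310) = 1 × 4 × 4624 × 564898 = 10448353408.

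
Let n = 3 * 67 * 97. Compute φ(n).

φ(19497) = 19497 · (1 − 1/3) · (1 − 1/67) · (1 − 1/97)
       = 19497 · 12672/19497 = 12672.

12672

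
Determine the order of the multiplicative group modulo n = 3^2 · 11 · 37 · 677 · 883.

φ(2189708433) = 2189708433 · (1 − 1/3) · (1 − 1/11) · (1 − 1/37) · (1 − 1/677) · (1 − 1/883)
       = 2189708433 · 429287040/729902811 = 1287861120.

1287861120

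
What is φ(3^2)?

6

φ(3^2) = 3^1·(3−1) = 3·2 = 6.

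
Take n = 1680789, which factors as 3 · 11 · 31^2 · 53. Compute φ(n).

φ(1680789) = 1680789 · (1 − 1/3) · (1 − 1/11) · (1 − 1/31) · (1 − 1/53)
       = 1680789 · 31200/54219 = 967200.

967200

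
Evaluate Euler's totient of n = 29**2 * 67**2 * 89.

315978432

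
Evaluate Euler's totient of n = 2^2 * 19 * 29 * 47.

φ(2^2) = 2^1·(2−1) = 2·1 = 2.
φ(19) = 19 − 1 = 18.
φ(29) = 29 − 1 = 28.
φ(47) = 47 − 1 = 46.
Since φ is multiplicative, φ(103588) = 2 · 18 · 28 · 46 = 46368.

46368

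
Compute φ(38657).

35280

Factor 38657: 38657 = 29 * 31 * 43.
φ(38657) = 38657 · (1 − 1/29) · (1 − 1/31) · (1 − 1/43)
       = 38657 · 35280/38657 = 35280.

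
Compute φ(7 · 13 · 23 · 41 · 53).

3294720

φ(7) = 7 − 1 = 6.
φ(13) = 13 − 1 = 12.
φ(23) = 23 − 1 = 22.
φ(41) = 41 − 1 = 40.
φ(53) = 53 − 1 = 52.
Since φ is multiplicative, φ(4548089) = 6 · 12 · 22 · 40 · 52 = 3294720.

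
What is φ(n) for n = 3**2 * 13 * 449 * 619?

φ(3^2) = 3^2 − 3^1 = 9 − 3 = 6.
φ(13) = 13 − 1 = 12.
φ(449) = 449 − 1 = 448.
φ(619) = 619 − 1 = 618.
Multiply: 6 · 12 · 448 · 618 = 19934208.

19934208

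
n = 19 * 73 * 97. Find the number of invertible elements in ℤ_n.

φ(19) = 19 − 1 = 18.
φ(73) = 73 − 1 = 72.
φ(97) = 97 − 1 = 96.
Since φ is multiplicative, φ(134539) = 18 · 72 · 96 = 124416.

124416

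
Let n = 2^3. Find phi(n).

4

φ(8) = 8 · (1 − 1/2)
       = 8 · 1/2 = 4.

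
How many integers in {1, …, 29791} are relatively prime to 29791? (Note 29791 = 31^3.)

28830

φ(29791) = 29791 · (1 − 1/31)
       = 29791 · 30/31 = 28830.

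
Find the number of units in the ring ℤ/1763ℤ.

1680

1763 = 41 · 43.
φ(41) = 41 − 1 = 40.
φ(43) = 43 − 1 = 42.
Since φ is multiplicative, φ(1763) = 40 · 42 = 1680.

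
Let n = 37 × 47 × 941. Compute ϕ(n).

φ(1636399) = 1636399 · (1 − 1/37) · (1 − 1/47) · (1 − 1/941)
       = 1636399 · 1556640/1636399 = 1556640.

1556640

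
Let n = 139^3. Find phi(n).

φ(2685619) = 2685619 · (1 − 1/139)
       = 2685619 · 138/139 = 2666298.

2666298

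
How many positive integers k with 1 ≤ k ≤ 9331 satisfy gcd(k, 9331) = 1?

First factor: 9331 = 7 · 31 · 43.
φ(9331) = 9331 · (1 − 1/7) · (1 − 1/31) · (1 − 1/43)
       = 9331 · 7560/9331 = 7560.

7560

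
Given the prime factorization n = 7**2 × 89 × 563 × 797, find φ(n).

1653412992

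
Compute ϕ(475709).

Factor 475709: 475709 = 13 · 23 · 37 · 43.
φ(475709) = 475709 · (1 − 1/13) · (1 − 1/23) · (1 − 1/37) · (1 − 1/43)
       = 475709 · 399168/475709 = 399168.

399168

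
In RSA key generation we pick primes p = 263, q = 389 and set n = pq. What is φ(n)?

101656

φ(pq) = (p−1)(q−1) = 262 · 388 = 101656.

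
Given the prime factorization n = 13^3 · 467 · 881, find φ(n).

831642240

φ(903905119) = 903905119 · (1 − 1/13) · (1 − 1/467) · (1 − 1/881)
       = 903905119 · 4920960/5348551 = 831642240.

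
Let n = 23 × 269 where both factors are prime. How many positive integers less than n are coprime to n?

φ(6187) = 6187 · (1 − 1/23) · (1 − 1/269)
       = 6187 · 5896/6187 = 5896.

5896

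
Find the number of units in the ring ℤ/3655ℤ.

Factor 3655: 3655 = 5 * 17 * 43.
φ(3655) = 3655 · (1 − 1/5) · (1 − 1/17) · (1 − 1/43)
       = 3655 · 2688/3655 = 2688.

2688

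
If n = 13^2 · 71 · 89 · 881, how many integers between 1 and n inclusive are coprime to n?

845644800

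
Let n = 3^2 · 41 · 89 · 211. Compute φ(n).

4435200

φ(3^2) = 3^1·(3−1) = 3·2 = 6.
φ(41) = 41 − 1 = 40.
φ(89) = 89 − 1 = 88.
φ(211) = 211 − 1 = 210.
Multiply: 6 · 40 · 88 · 210 = 4435200.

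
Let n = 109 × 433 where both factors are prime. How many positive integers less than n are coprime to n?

46656

φ(n) = (p − 1)(q − 1) = (109−1)(433−1) = 108·432 = 46656.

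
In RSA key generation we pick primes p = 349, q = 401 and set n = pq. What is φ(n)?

139200

φ(139949) = 139949 · (1 − 1/349) · (1 − 1/401)
       = 139949 · 139200/139949 = 139200.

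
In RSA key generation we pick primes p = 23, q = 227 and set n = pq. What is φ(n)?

For distinct primes, φ(pq) = (p−1)(q−1) = 22 × 226 = 4972.

4972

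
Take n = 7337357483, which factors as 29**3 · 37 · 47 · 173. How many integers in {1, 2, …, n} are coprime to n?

φ(29^3) = 29^3 − 29^2 = 24389 − 841 = 23548.
φ(37) = 37 − 1 = 36.
φ(47) = 47 − 1 = 46.
φ(173) = 173 − 1 = 172.
Since φ is multiplicative, φ(7337357483) = 23548 · 36 · 46 · 172 = 6707223936.

6707223936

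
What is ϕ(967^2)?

934122

φ(967^2) = 967^2 − 967^1 = 935089 − 967 = 934122.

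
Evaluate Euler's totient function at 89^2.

φ(7921) = 7921 · (1 − 1/89)
       = 7921 · 88/89 = 7832.

7832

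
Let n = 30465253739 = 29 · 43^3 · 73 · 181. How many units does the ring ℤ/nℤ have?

28180535040

φ(30465253739) = 30465253739 · (1 − 1/29) · (1 − 1/43) · (1 − 1/73) · (1 − 1/181)
       = 30465253739 · 15240960/16476611 = 28180535040.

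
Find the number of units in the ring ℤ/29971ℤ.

Prime factorization: 29971 = 17 × 41 × 43.
φ(29971) = 29971 · (1 − 1/17) · (1 − 1/41) · (1 − 1/43)
       = 29971 · 26880/29971 = 26880.

26880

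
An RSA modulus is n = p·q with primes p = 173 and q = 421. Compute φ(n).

72240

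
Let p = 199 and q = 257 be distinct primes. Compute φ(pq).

50688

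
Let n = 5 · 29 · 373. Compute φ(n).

41664

φ(5) = 5 − 1 = 4.
φ(29) = 29 − 1 = 28.
φ(373) = 373 − 1 = 372.
φ(54085) = 4 × 28 × 372 = 41664.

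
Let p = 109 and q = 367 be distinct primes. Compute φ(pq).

39528

φ(109) = 109 − 1 = 108.
φ(367) = 367 − 1 = 366.
Since φ is multiplicative, φ(40003) = 108 · 366 = 39528.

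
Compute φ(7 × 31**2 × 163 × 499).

450172080

φ(547153999) = 547153999 · (1 − 1/7) · (1 − 1/31) · (1 − 1/163) · (1 − 1/499)
       = 547153999 · 14521680/17650129 = 450172080.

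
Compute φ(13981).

12000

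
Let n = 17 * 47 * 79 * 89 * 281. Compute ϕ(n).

1414533120

φ(1578593089) = 1578593089 · (1 − 1/17) · (1 − 1/47) · (1 − 1/79) · (1 − 1/89) · (1 − 1/281)
       = 1578593089 · 1414533120/1578593089 = 1414533120.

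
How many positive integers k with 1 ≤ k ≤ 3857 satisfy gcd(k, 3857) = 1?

3024

3857 = 7 · 19 · 29.
φ(3857) = 3857 · (1 − 1/7) · (1 − 1/19) · (1 − 1/29)
       = 3857 · 3024/3857 = 3024.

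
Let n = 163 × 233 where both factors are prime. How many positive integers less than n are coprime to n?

37584

φ(pq) = (p−1)(q−1) = 162 · 232 = 37584.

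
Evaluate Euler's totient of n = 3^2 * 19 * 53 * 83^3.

φ(3^2) = 3^1·(3−1) = 3·2 = 6.
φ(19) = 19 − 1 = 18.
φ(53) = 53 − 1 = 52.
φ(83^3) = 83^3 − 83^2 = 571787 − 6889 = 564898.
Multiply: 6 · 18 · 52 · 564898 = 3172467168.

3172467168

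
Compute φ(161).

132

Prime factorization: 161 = 7 × 23.
φ(161) = 161 · (1 − 1/7) · (1 − 1/23)
       = 161 · 132/161 = 132.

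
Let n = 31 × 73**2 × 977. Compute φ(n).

153895680

φ(161399423) = 161399423 · (1 − 1/31) · (1 − 1/73) · (1 − 1/977)
       = 161399423 · 2108160/2210951 = 153895680.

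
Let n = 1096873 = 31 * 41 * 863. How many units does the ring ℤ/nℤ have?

1034400

φ(31) = 31 − 1 = 30.
φ(41) = 41 − 1 = 40.
φ(863) = 863 − 1 = 862.
Since φ is multiplicative, φ(1096873) = 30 · 40 · 862 = 1034400.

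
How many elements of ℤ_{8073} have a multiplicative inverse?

8073 = 3^3 · 13 · 23.
φ(3^3) = 3^3 − 3^2 = 27 − 9 = 18.
φ(13) = 13 − 1 = 12.
φ(23) = 23 − 1 = 22.
φ(8073) = 18 × 12 × 22 = 4752.

4752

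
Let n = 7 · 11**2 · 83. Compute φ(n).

φ(7) = 7 − 1 = 6.
φ(11^2) = 11^2 − 11^1 = 121 − 11 = 110.
φ(83) = 83 − 1 = 82.
Since φ is multiplicative, φ(70301) = 6 · 110 · 82 = 54120.

54120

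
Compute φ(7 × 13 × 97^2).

670464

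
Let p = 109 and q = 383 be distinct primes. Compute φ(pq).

41256

φ(n) = (p − 1)(q − 1) = (109−1)(383−1) = 108·382 = 41256.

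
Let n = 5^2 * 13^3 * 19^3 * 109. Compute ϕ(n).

φ(41063632675) = 41063632675 · (1 − 1/5) · (1 − 1/13) · (1 − 1/19) · (1 − 1/109)
       = 41063632675 · 93312/134615 = 28464359040.

28464359040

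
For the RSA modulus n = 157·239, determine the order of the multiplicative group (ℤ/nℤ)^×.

φ(37523) = 37523 · (1 − 1/157) · (1 − 1/239)
       = 37523 · 37128/37523 = 37128.

37128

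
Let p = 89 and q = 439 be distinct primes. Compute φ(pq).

38544

φ(pq) = (p−1)(q−1) = 88 · 438 = 38544.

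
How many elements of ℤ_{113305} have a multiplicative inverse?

First factor: 113305 = 5 * 17 * 31 * 43.
φ(113305) = 113305 · (1 − 1/5) · (1 − 1/17) · (1 − 1/31) · (1 − 1/43)
       = 113305 · 80640/113305 = 80640.

80640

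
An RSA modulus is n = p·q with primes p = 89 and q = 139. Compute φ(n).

12144

φ(n) = (p − 1)(q − 1) = (89−1)(139−1) = 88·138 = 12144.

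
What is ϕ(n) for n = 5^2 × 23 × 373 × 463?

75620160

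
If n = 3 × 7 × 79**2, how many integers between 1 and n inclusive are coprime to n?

73944

φ(3) = 3 − 1 = 2.
φ(7) = 7 − 1 = 6.
φ(79^2) = 79^1·(79−1) = 79·78 = 6162.
Since φ is multiplicative, φ(131061) = 2 · 6 · 6162 = 73944.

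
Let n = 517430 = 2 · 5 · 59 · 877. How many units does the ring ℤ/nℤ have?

φ(517430) = 517430 · (1 − 1/2) · (1 − 1/5) · (1 − 1/59) · (1 − 1/877)
       = 517430 · 203232/517430 = 203232.

203232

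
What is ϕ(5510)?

Prime factorization: 5510 = 2 · 5 · 19 · 29.
φ(5510) = 5510 · (1 − 1/2) · (1 − 1/5) · (1 − 1/19) · (1 − 1/29)
       = 5510 · 2016/5510 = 2016.

2016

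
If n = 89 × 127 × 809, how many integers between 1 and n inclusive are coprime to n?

φ(9144127) = 9144127 · (1 − 1/89) · (1 − 1/127) · (1 − 1/809)
       = 9144127 · 8959104/9144127 = 8959104.

8959104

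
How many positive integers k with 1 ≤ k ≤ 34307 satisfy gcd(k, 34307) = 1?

26208

First factor: 34307 = 7 · 13^2 · 29.
φ(7) = 7 − 1 = 6.
φ(13^2) = 13^1·(13−1) = 13·12 = 156.
φ(29) = 29 − 1 = 28.
φ(34307) = 6 × 156 × 28 = 26208.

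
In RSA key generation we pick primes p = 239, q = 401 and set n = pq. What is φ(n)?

95200

φ(95839) = 95839 · (1 − 1/239) · (1 − 1/401)
       = 95839 · 95200/95839 = 95200.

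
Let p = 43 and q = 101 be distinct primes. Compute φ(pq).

4200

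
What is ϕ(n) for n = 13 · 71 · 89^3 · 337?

196734827520

φ(219281312419) = 219281312419 · (1 − 1/13) · (1 − 1/71) · (1 − 1/89) · (1 − 1/337)
       = 219281312419 · 24837120/27683539 = 196734827520.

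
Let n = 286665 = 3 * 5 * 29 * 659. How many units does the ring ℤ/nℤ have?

φ(286665) = 286665 · (1 − 1/3) · (1 − 1/5) · (1 − 1/29) · (1 − 1/659)
       = 286665 · 147392/286665 = 147392.

147392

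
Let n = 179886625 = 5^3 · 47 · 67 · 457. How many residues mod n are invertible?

138441600

φ(5^3) = 5^2·(5−1) = 25·4 = 100.
φ(47) = 47 − 1 = 46.
φ(67) = 67 − 1 = 66.
φ(457) = 457 − 1 = 456.
Since φ is multiplicative, φ(179886625) = 100 · 46 · 66 · 456 = 138441600.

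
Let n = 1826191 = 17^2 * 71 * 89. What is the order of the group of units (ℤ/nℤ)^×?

φ(17^2) = 17^2 − 17^1 = 289 − 17 = 272.
φ(71) = 71 − 1 = 70.
φ(89) = 89 − 1 = 88.
φ(1826191) = 272 × 70 × 88 = 1675520.

1675520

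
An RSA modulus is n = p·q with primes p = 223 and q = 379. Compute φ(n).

83916

φ(223) = 223 − 1 = 222.
φ(379) = 379 − 1 = 378.
Since φ is multiplicative, φ(84517) = 222 · 378 = 83916.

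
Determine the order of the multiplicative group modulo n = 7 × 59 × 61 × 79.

1628640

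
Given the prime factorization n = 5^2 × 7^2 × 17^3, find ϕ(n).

3884160

φ(5^2) = 5^1·(5−1) = 5·4 = 20.
φ(7^2) = 7^1·(7−1) = 7·6 = 42.
φ(17^3) = 17^3 − 17^2 = 4913 − 289 = 4624.
Multiply: 20 · 42 · 4624 = 3884160.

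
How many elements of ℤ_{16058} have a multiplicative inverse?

Factor 16058: 16058 = 2 × 7 × 31 × 37.
φ(2) = 2 − 1 = 1.
φ(7) = 7 − 1 = 6.
φ(31) = 31 − 1 = 30.
φ(37) = 37 − 1 = 36.
φ(16058) = 1 × 6 × 30 × 36 = 6480.

6480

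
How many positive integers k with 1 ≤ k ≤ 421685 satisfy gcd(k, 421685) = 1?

281600

First factor: 421685 = 5 · 11^2 · 17 · 41.
φ(5) = 5 − 1 = 4.
φ(11^2) = 11^1·(11−1) = 11·10 = 110.
φ(17) = 17 − 1 = 16.
φ(41) = 41 − 1 = 40.
Since φ is multiplicative, φ(421685) = 4 · 110 · 16 · 40 = 281600.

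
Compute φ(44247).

Prime factorization: 44247 = 3 * 7^3 * 43.
φ(44247) = 44247 · (1 − 1/3) · (1 − 1/7) · (1 − 1/43)
       = 44247 · 504/903 = 24696.

24696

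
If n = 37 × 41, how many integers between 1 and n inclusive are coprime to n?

φ(1517) = 1517 · (1 − 1/37) · (1 − 1/41)
       = 1517 · 1440/1517 = 1440.

1440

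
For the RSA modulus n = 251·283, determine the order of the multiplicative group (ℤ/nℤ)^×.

φ(71033) = 71033 · (1 − 1/251) · (1 − 1/283)
       = 71033 · 70500/71033 = 70500.

70500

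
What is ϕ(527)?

480

Prime factorization: 527 = 17 · 31.
φ(17) = 17 − 1 = 16.
φ(31) = 31 − 1 = 30.
φ(527) = 16 × 30 = 480.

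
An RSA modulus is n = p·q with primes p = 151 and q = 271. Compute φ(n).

40500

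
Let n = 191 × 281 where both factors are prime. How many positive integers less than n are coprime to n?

53200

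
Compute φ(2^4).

8

φ(2^4) = 2^4 − 2^3 = 16 − 8 = 8.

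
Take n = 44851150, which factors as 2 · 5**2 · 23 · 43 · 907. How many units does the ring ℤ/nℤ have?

φ(2) = 2 − 1 = 1.
φ(5^2) = 5^2 − 5^1 = 25 − 5 = 20.
φ(23) = 23 − 1 = 22.
φ(43) = 43 − 1 = 42.
φ(907) = 907 − 1 = 906.
φ(44851150) = 1 × 20 × 22 × 42 × 906 = 16742880.

16742880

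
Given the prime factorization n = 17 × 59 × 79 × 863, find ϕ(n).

62395008

φ(17) = 17 − 1 = 16.
φ(59) = 59 − 1 = 58.
φ(79) = 79 − 1 = 78.
φ(863) = 863 − 1 = 862.
Multiply: 16 · 58 · 78 · 862 = 62395008.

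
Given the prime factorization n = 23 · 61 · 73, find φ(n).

φ(23) = 23 − 1 = 22.
φ(61) = 61 − 1 = 60.
φ(73) = 73 − 1 = 72.
Multiply: 22 · 60 · 72 = 95040.

95040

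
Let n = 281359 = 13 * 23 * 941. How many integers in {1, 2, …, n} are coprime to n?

248160

φ(281359) = 281359 · (1 − 1/13) · (1 − 1/23) · (1 − 1/941)
       = 281359 · 248160/281359 = 248160.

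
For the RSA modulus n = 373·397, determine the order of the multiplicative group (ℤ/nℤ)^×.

φ(n) = (p − 1)(q − 1) = (373−1)(397−1) = 372·396 = 147312.

147312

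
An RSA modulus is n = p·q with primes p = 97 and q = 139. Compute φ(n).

13248

For distinct primes, φ(pq) = (p−1)(q−1) = 96 × 138 = 13248.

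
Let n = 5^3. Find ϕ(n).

100

φ(125) = 125 · (1 − 1/5)
       = 125 · 4/5 = 100.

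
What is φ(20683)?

Factor 20683: 20683 = 13 · 37 · 43.
φ(13) = 13 − 1 = 12.
φ(37) = 37 − 1 = 36.
φ(43) = 43 − 1 = 42.
Multiply: 12 · 36 · 42 = 18144.

18144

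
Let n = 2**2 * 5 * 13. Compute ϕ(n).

96

φ(2^2) = 2^2 − 2^1 = 4 − 2 = 2.
φ(5) = 5 − 1 = 4.
φ(13) = 13 − 1 = 12.
φ(260) = 2 × 4 × 12 = 96.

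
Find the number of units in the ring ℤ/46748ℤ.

20160

First factor: 46748 = 2^2 · 13 · 29 · 31.
φ(46748) = 46748 · (1 − 1/2) · (1 − 1/13) · (1 − 1/29) · (1 − 1/31)
       = 46748 · 10080/23374 = 20160.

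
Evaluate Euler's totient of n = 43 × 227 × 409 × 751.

φ(2998178999) = 2998178999 · (1 − 1/43) · (1 − 1/227) · (1 − 1/409) · (1 − 1/751)
       = 2998178999 · 2904552000/2998178999 = 2904552000.

2904552000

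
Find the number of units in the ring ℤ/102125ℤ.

75600

Factor 102125: 102125 = 5^3 · 19 · 43.
φ(5^3) = 5^3 − 5^2 = 125 − 25 = 100.
φ(19) = 19 − 1 = 18.
φ(43) = 43 − 1 = 42.
φ(102125) = 100 × 18 × 42 = 75600.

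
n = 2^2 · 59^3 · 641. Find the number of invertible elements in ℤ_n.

258429440

φ(526591756) = 526591756 · (1 − 1/2) · (1 − 1/59) · (1 − 1/641)
       = 526591756 · 37120/75638 = 258429440.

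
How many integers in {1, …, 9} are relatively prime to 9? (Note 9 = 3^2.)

φ(3^2) = 3^2 − 3^1 = 9 − 3 = 6.

6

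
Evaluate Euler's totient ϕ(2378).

Prime factorization: 2378 = 2 · 29 · 41.
φ(2378) = 2378 · (1 − 1/2) · (1 − 1/29) · (1 − 1/41)
       = 2378 · 1120/2378 = 1120.

1120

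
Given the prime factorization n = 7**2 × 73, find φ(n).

3024

φ(3577) = 3577 · (1 − 1/7) · (1 − 1/73)
       = 3577 · 432/511 = 3024.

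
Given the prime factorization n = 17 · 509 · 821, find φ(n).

6664960

φ(17) = 17 − 1 = 16.
φ(509) = 509 − 1 = 508.
φ(821) = 821 − 1 = 820.
Since φ is multiplicative, φ(7104113) = 16 · 508 · 820 = 6664960.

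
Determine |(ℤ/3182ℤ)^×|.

1512

Factor 3182: 3182 = 2 × 37 × 43.
φ(3182) = 3182 · (1 − 1/2) · (1 − 1/37) · (1 − 1/43)
       = 3182 · 1512/3182 = 1512.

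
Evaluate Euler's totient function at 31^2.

φ(31^2) = 31^2 − 31^1 = 961 − 31 = 930.

930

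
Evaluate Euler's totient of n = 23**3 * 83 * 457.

435168096

φ(23^3) = 23^2·(23−1) = 529·22 = 11638.
φ(83) = 83 − 1 = 82.
φ(457) = 457 − 1 = 456.
φ(461506477) = 11638 × 82 × 456 = 435168096.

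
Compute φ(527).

527 = 17 * 31.
φ(527) = 527 · (1 − 1/17) · (1 − 1/31)
       = 527 · 480/527 = 480.

480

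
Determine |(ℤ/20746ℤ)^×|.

Prime factorization: 20746 = 2 * 11 * 23 * 41.
φ(2) = 2 − 1 = 1.
φ(11) = 11 − 1 = 10.
φ(23) = 23 − 1 = 22.
φ(41) = 41 − 1 = 40.
Multiply: 1 · 10 · 22 · 40 = 8800.

8800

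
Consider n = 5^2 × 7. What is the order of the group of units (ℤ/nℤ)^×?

120

φ(5^2) = 5^2 − 5^1 = 25 − 5 = 20.
φ(7) = 7 − 1 = 6.
Since φ is multiplicative, φ(175) = 20 · 6 = 120.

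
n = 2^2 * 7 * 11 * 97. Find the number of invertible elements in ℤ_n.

11520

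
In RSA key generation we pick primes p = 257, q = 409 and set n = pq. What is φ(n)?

104448

φ(105113) = 105113 · (1 − 1/257) · (1 − 1/409)
       = 105113 · 104448/105113 = 104448.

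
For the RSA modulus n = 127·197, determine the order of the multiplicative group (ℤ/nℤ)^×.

For distinct primes, φ(pq) = (p−1)(q−1) = 126 × 196 = 24696.

24696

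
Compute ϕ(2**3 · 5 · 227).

φ(9080) = 9080 · (1 − 1/2) · (1 − 1/5) · (1 − 1/227)
       = 9080 · 904/2270 = 3616.

3616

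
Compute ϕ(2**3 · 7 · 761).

18240

φ(42616) = 42616 · (1 − 1/2) · (1 − 1/7) · (1 − 1/761)
       = 42616 · 4560/10654 = 18240.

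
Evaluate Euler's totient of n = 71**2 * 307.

φ(71^2) = 71^1·(71−1) = 71·70 = 4970.
φ(307) = 307 − 1 = 306.
Since φ is multiplicative, φ(1547587) = 4970 · 306 = 1520820.

1520820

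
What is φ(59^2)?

φ(59^2) = 59^1·(59−1) = 59·58 = 3422.

3422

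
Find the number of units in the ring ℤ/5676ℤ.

Prime factorization: 5676 = 2^2 · 3 · 11 · 43.
φ(2^2) = 2^2 − 2^1 = 4 − 2 = 2.
φ(3) = 3 − 1 = 2.
φ(11) = 11 − 1 = 10.
φ(43) = 43 − 1 = 42.
Since φ is multiplicative, φ(5676) = 2 · 2 · 10 · 42 = 1680.

1680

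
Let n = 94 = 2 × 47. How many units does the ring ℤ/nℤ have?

46

φ(94) = 94 · (1 − 1/2) · (1 − 1/47)
       = 94 · 46/94 = 46.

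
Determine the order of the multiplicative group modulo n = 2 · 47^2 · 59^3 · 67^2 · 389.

φ(1584458808349262) = 1584458808349262 · (1 − 1/2) · (1 − 1/47) · (1 − 1/59) · (1 − 1/67) · (1 − 1/389)
       = 1584458808349262 · 68322144/144545398 = 748924727898336.

748924727898336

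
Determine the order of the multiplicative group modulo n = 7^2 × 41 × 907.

1522080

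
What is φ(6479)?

Factor 6479: 6479 = 11 · 19 · 31.
φ(11) = 11 − 1 = 10.
φ(19) = 19 − 1 = 18.
φ(31) = 31 − 1 = 30.
Since φ is multiplicative, φ(6479) = 10 · 18 · 30 = 5400.

5400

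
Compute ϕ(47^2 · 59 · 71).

φ(9253501) = 9253501 · (1 − 1/47) · (1 − 1/59) · (1 − 1/71)
       = 9253501 · 186760/196883 = 8777720.

8777720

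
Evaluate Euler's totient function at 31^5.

φ(28629151) = 28629151 · (1 − 1/31)
       = 28629151 · 30/31 = 27705630.

27705630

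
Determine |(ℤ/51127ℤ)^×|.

Prime factorization: 51127 = 29 · 41 · 43.
φ(29) = 29 − 1 = 28.
φ(41) = 41 − 1 = 40.
φ(43) = 43 − 1 = 42.
φ(51127) = 28 × 40 × 42 = 47040.

47040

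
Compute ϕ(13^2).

156

φ(169) = 169 · (1 − 1/13)
       = 169 · 12/13 = 156.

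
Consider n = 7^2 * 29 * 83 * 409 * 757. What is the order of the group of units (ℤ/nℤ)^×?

φ(36516686059) = 36516686059 · (1 − 1/7) · (1 − 1/29) · (1 − 1/83) · (1 − 1/409) · (1 − 1/757)
       = 36516686059 · 4249179648/5216669437 = 29744257536.

29744257536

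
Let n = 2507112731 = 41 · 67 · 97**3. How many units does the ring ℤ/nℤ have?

2384616960

φ(2507112731) = 2507112731 · (1 − 1/41) · (1 − 1/67) · (1 − 1/97)
       = 2507112731 · 253440/266459 = 2384616960.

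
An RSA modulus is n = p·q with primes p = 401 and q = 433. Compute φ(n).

φ(pq) = (p−1)(q−1) = 400 · 432 = 172800.

172800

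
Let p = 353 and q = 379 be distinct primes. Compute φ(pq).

φ(pq) = (p−1)(q−1) = 352 · 378 = 133056.

133056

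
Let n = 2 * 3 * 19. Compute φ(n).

φ(114) = 114 · (1 − 1/2) · (1 − 1/3) · (1 − 1/19)
       = 114 · 36/114 = 36.

36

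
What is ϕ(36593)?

Prime factorization: 36593 = 23 * 37 * 43.
φ(36593) = 36593 · (1 − 1/23) · (1 − 1/37) · (1 − 1/43)
       = 36593 · 33264/36593 = 33264.

33264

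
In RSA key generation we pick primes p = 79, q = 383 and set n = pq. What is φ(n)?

29796

φ(30257) = 30257 · (1 − 1/79) · (1 − 1/383)
       = 30257 · 29796/30257 = 29796.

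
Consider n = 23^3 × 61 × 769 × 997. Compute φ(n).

534133923840

φ(569029577591) = 569029577591 · (1 − 1/23) · (1 − 1/61) · (1 − 1/769) · (1 − 1/997)
       = 569029577591 · 1009704960/1075670279 = 534133923840.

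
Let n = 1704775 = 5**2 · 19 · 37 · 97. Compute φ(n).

1244160

φ(1704775) = 1704775 · (1 − 1/5) · (1 − 1/19) · (1 − 1/37) · (1 − 1/97)
       = 1704775 · 248832/340955 = 1244160.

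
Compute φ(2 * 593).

φ(2) = 2 − 1 = 1.
φ(593) = 593 − 1 = 592.
Since φ is multiplicative, φ(1186) = 1 · 592 = 592.

592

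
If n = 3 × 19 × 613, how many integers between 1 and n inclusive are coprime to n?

φ(34941) = 34941 · (1 − 1/3) · (1 − 1/19) · (1 − 1/613)
       = 34941 · 22032/34941 = 22032.

22032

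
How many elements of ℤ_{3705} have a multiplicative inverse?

1728

First factor: 3705 = 3 * 5 * 13 * 19.
φ(3705) = 3705 · (1 − 1/3) · (1 − 1/5) · (1 − 1/13) · (1 − 1/19)
       = 3705 · 1728/3705 = 1728.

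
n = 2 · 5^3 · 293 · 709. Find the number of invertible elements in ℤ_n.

20673600

φ(51934250) = 51934250 · (1 − 1/2) · (1 − 1/5) · (1 − 1/293) · (1 − 1/709)
       = 51934250 · 826944/2077370 = 20673600.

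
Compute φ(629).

576

First factor: 629 = 17 * 37.
φ(629) = 629 · (1 − 1/17) · (1 − 1/37)
       = 629 · 576/629 = 576.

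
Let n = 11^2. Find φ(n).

110

φ(11^2) = 11^2 − 11^1 = 121 − 11 = 110.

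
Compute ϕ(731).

Prime factorization: 731 = 17 * 43.
φ(17) = 17 − 1 = 16.
φ(43) = 43 − 1 = 42.
φ(731) = 16 × 42 = 672.

672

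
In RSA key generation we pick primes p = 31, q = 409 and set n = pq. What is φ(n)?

12240

φ(12679) = 12679 · (1 − 1/31) · (1 − 1/409)
       = 12679 · 12240/12679 = 12240.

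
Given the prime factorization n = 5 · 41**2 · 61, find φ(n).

393600

φ(5) = 5 − 1 = 4.
φ(41^2) = 41^2 − 41^1 = 1681 − 41 = 1640.
φ(61) = 61 − 1 = 60.
Multiply: 4 · 1640 · 60 = 393600.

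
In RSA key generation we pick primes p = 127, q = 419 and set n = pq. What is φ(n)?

52668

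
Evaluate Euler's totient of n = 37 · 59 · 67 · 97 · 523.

6905834496

φ(37) = 37 − 1 = 36.
φ(59) = 59 − 1 = 58.
φ(67) = 67 − 1 = 66.
φ(97) = 97 − 1 = 96.
φ(523) = 523 − 1 = 522.
Multiply: 36 · 58 · 66 · 96 · 522 = 6905834496.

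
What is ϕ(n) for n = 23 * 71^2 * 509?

55544720

φ(59014987) = 59014987 · (1 − 1/23) · (1 − 1/71) · (1 − 1/509)
       = 59014987 · 782320/831197 = 55544720.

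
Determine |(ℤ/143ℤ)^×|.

First factor: 143 = 11 · 13.
φ(143) = 143 · (1 − 1/11) · (1 − 1/13)
       = 143 · 120/143 = 120.

120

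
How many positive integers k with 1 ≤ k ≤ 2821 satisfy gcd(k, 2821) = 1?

2160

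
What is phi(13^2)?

156

φ(169) = 169 · (1 − 1/13)
       = 169 · 12/13 = 156.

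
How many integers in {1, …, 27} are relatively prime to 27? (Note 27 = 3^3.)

φ(27) = 27 · (1 − 1/3)
       = 27 · 2/3 = 18.

18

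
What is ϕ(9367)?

8064

Factor 9367: 9367 = 17 × 19 × 29.
φ(9367) = 9367 · (1 − 1/17) · (1 − 1/19) · (1 − 1/29)
       = 9367 · 8064/9367 = 8064.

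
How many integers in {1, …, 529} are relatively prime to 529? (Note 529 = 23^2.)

506

φ(23^2) = 23^2 − 23^1 = 529 − 23 = 506.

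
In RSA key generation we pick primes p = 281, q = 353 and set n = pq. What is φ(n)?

98560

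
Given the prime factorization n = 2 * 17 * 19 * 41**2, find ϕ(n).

φ(2) = 2 − 1 = 1.
φ(17) = 17 − 1 = 16.
φ(19) = 19 − 1 = 18.
φ(41^2) = 41^2 − 41^1 = 1681 − 41 = 1640.
Since φ is multiplicative, φ(1085926) = 1 · 16 · 18 · 1640 = 472320.

472320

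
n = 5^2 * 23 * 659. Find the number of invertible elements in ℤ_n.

289520

φ(5^2) = 5^1·(5−1) = 5·4 = 20.
φ(23) = 23 − 1 = 22.
φ(659) = 659 − 1 = 658.
Since φ is multiplicative, φ(378925) = 20 · 22 · 658 = 289520.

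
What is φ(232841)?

181440

232841 = 7 · 29 · 31 · 37.
φ(7) = 7 − 1 = 6.
φ(29) = 29 − 1 = 28.
φ(31) = 31 − 1 = 30.
φ(37) = 37 − 1 = 36.
φ(232841) = 6 × 28 × 30 × 36 = 181440.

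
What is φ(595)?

384

First factor: 595 = 5 × 7 × 17.
φ(5) = 5 − 1 = 4.
φ(7) = 7 − 1 = 6.
φ(17) = 17 − 1 = 16.
Since φ is multiplicative, φ(595) = 4 · 6 · 16 = 384.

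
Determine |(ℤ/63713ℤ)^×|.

Prime factorization: 63713 = 13^3 · 29.
φ(63713) = 63713 · (1 − 1/13) · (1 − 1/29)
       = 63713 · 336/377 = 56784.

56784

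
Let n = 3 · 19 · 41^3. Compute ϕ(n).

φ(3928497) = 3928497 · (1 − 1/3) · (1 − 1/19) · (1 − 1/41)
       = 3928497 · 1440/2337 = 2420640.

2420640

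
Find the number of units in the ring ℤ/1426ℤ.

660

Factor 1426: 1426 = 2 · 23 · 31.
φ(2) = 2 − 1 = 1.
φ(23) = 23 − 1 = 22.
φ(31) = 31 − 1 = 30.
Multiply: 1 · 22 · 30 = 660.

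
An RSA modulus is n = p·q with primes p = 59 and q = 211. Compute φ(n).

12180

φ(12449) = 12449 · (1 − 1/59) · (1 − 1/211)
       = 12449 · 12180/12449 = 12180.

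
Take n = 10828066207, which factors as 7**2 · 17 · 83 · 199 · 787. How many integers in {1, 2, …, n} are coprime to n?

φ(7^2) = 7^1·(7−1) = 7·6 = 42.
φ(17) = 17 − 1 = 16.
φ(83) = 83 − 1 = 82.
φ(199) = 199 − 1 = 198.
φ(787) = 787 − 1 = 786.
Since φ is multiplicative, φ(10828066207) = 42 · 16 · 82 · 198 · 786 = 8575725312.

8575725312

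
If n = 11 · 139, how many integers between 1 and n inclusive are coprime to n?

φ(1529) = 1529 · (1 − 1/11) · (1 − 1/139)
       = 1529 · 1380/1529 = 1380.

1380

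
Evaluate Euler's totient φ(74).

Factor 74: 74 = 2 * 37.
φ(74) = 74 · (1 − 1/2) · (1 − 1/37)
       = 74 · 36/74 = 36.

36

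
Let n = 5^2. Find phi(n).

φ(25) = 25 · (1 − 1/5)
       = 25 · 4/5 = 20.

20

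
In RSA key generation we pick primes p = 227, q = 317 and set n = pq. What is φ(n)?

φ(71959) = 71959 · (1 − 1/227) · (1 − 1/317)
       = 71959 · 71416/71959 = 71416.

71416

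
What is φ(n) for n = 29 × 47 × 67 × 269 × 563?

φ(13830291487) = 13830291487 · (1 − 1/29) · (1 − 1/47) · (1 − 1/67) · (1 − 1/269) · (1 − 1/563)
       = 13830291487 · 12803564928/13830291487 = 12803564928.

12803564928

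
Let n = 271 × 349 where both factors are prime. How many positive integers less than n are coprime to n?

93960

φ(94579) = 94579 · (1 − 1/271) · (1 − 1/349)
       = 94579 · 93960/94579 = 93960.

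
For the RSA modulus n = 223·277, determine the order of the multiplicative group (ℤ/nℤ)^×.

61272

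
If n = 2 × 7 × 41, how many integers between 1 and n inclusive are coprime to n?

φ(2) = 2 − 1 = 1.
φ(7) = 7 − 1 = 6.
φ(41) = 41 − 1 = 40.
Multiply: 1 · 6 · 40 = 240.

240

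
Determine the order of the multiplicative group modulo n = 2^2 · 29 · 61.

3360

φ(2^2) = 2^1·(2−1) = 2·1 = 2.
φ(29) = 29 − 1 = 28.
φ(61) = 61 − 1 = 60.
Since φ is multiplicative, φ(7076) = 2 · 28 · 60 = 3360.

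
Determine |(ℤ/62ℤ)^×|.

30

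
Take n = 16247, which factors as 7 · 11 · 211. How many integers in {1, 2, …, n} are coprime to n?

φ(7) = 7 − 1 = 6.
φ(11) = 11 − 1 = 10.
φ(211) = 211 − 1 = 210.
φ(16247) = 6 × 10 × 210 = 12600.

12600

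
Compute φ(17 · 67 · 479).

504768

φ(17) = 17 − 1 = 16.
φ(67) = 67 − 1 = 66.
φ(479) = 479 − 1 = 478.
Since φ is multiplicative, φ(545581) = 16 · 66 · 478 = 504768.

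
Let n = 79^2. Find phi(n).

6162

φ(79^2) = 79^2 − 79^1 = 6241 − 79 = 6162.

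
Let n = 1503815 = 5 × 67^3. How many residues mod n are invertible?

1185096

φ(5) = 5 − 1 = 4.
φ(67^3) = 67^2·(67−1) = 4489·66 = 296274.
Multiply: 4 · 296274 = 1185096.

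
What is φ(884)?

384

Prime factorization: 884 = 2**2 × 13 × 17.
φ(884) = 884 · (1 − 1/2) · (1 − 1/13) · (1 − 1/17)
       = 884 · 192/442 = 384.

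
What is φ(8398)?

Factor 8398: 8398 = 2 · 13 · 17 · 19.
φ(2) = 2 − 1 = 1.
φ(13) = 13 − 1 = 12.
φ(17) = 17 − 1 = 16.
φ(19) = 19 − 1 = 18.
Since φ is multiplicative, φ(8398) = 1 · 12 · 16 · 18 = 3456.

3456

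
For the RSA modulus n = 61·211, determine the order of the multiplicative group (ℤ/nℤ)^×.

φ(n) = (p − 1)(q − 1) = (61−1)(211−1) = 60·210 = 12600.

12600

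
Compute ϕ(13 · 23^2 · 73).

437184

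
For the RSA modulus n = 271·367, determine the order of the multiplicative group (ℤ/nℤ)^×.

φ(pq) = (p−1)(q−1) = 270 · 366 = 98820.

98820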